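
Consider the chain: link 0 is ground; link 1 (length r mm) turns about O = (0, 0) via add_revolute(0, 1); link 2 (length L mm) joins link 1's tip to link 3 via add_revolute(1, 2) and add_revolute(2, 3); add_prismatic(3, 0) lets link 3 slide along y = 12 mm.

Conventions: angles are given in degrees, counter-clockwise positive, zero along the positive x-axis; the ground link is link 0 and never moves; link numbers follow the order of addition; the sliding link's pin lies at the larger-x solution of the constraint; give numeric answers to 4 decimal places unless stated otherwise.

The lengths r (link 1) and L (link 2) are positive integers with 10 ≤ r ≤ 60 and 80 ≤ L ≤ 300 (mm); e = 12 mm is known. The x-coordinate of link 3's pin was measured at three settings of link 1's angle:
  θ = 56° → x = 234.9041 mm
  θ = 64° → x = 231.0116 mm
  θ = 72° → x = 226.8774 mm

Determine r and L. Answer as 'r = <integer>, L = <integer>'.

constraint per measurement: (x − r cos θ)² + (r sin θ − e)² = L²
subtracting the θ₁ and θ₂ equations cancels the r² and L² terms:
r = (x₁² − x₂²) / (2[(x₁cos θ₁ + e sin θ₁) − (x₂cos θ₂ + e sin θ₂)]) = 31.0005 → r = 31
L² = (x₁ − r cos θ₁)² + (r sin θ₁ − e)² = 47524.0165 → L = 218.0000 → L = 218
check at θ₃=72°: x = 226.8774 (printed 226.8774) ✓

r = 31, L = 218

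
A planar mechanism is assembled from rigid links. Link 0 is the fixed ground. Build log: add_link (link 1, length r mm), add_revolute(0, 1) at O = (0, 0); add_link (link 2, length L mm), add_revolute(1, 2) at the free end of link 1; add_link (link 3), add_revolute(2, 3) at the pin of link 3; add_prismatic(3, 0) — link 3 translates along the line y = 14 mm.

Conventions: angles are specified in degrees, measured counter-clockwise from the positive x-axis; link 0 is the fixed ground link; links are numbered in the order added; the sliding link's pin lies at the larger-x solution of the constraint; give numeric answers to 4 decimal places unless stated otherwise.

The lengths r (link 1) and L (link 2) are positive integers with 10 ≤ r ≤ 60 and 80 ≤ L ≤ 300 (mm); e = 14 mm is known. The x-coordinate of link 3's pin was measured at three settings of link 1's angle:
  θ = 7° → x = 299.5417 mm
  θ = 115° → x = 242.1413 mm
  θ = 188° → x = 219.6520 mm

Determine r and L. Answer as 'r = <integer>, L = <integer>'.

constraint per measurement: (x − r cos θ)² + (r sin θ − e)² = L²
subtracting the θ₁ and θ₂ equations cancels the r² and L² terms:
r = (x₁² − x₂²) / (2[(x₁cos θ₁ + e sin θ₁) − (x₂cos θ₂ + e sin θ₂)]) = 40.0000 → r = 40
L² = (x₁ − r cos θ₁)² + (r sin θ₁ − e)² = 67600.0194 → L = 260.0000 → L = 260
check at θ₃=188°: x = 219.6520 (printed 219.6520) ✓

r = 40, L = 260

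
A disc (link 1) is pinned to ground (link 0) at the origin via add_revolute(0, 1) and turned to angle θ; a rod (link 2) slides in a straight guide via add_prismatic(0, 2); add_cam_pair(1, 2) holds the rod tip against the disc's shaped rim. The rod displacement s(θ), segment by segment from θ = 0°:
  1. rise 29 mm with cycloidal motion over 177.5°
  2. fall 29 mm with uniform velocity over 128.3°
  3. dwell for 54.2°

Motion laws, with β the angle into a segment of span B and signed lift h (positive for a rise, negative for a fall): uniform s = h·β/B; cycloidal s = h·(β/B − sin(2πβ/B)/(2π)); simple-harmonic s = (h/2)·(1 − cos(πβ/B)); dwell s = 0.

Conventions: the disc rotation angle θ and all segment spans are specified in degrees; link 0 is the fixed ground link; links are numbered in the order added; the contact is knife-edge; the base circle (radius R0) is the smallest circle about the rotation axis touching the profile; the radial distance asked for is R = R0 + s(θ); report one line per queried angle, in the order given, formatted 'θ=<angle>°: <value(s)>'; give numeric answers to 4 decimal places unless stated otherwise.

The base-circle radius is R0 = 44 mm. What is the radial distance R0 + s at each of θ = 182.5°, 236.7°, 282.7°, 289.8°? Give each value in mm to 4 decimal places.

segment 1 (0° to 177.5°, cycloidal, h = 29) is passed completely: s = 0.0000 + (29) = 29.0000
θ = 182.5° falls in segment 2 (177.5° to 305.8°, uniform, h = -29): β = 182.5 − 177.5 = 5°, B = 128.3°; Δs = -29·5/128.3 = -1.1302; s = 29.0000 − 1.1302 = 27.8698
θ = 236.7° falls in segment 2 (177.5° to 305.8°, uniform, h = -29): β = 236.7 − 177.5 = 59.2°, B = 128.3°; Δs = -29·59.2/128.3 = -13.3811; s = 29.0000 − 13.3811 = 15.6189
θ = 282.7° falls in segment 2 (177.5° to 305.8°, uniform, h = -29): β = 282.7 − 177.5 = 105.2°, B = 128.3°; Δs = -29·105.2/128.3 = -23.7786; s = 29.0000 − 23.7786 = 5.2214
θ = 289.8° falls in segment 2 (177.5° to 305.8°, uniform, h = -29): β = 289.8 − 177.5 = 112.3°, B = 128.3°; Δs = -29·112.3/128.3 = -25.3835; s = 29.0000 − 25.3835 = 3.6165
θ=182.5°: R = R0 + s = 44 + 27.8698 = 71.8698
θ=236.7°: R = R0 + s = 44 + 15.6189 = 59.6189
θ=282.7°: R = R0 + s = 44 + 5.2214 = 49.2214
θ=289.8°: R = R0 + s = 44 + 3.6165 = 47.6165

θ=182.5°: 71.8698
θ=236.7°: 59.6189
θ=282.7°: 49.2214
θ=289.8°: 47.6165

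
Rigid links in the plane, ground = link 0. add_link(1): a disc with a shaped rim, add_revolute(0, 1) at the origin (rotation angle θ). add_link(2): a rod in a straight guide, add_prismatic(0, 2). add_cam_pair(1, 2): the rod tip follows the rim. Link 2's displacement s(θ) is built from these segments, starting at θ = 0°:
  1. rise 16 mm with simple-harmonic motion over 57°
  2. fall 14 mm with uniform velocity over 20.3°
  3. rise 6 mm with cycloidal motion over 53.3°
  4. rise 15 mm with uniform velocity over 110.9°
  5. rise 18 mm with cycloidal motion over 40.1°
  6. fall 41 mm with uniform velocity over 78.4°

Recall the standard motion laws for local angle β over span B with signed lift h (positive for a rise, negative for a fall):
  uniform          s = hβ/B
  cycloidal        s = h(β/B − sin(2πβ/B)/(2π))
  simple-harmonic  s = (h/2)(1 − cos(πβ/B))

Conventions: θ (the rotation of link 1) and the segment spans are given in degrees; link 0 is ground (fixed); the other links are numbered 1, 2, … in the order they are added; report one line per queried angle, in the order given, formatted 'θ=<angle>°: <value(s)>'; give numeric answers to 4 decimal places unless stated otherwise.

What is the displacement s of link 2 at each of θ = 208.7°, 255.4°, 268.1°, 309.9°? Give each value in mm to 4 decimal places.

segment 1 (0° to 57°, simple-harmonic, h = 16) is passed completely: s = 0.0000 + (16) = 16.0000
segment 2 (57° to 77.3°, uniform, h = -14) is passed completely: s = 16.0000 + (-14) = 2.0000
segment 3 (77.3° to 130.6°, cycloidal, h = 6) is passed completely: s = 2.0000 + (6) = 8.0000
θ = 208.7° falls in segment 4 (130.6° to 241.5°, uniform, h = 15): β = 208.7 − 130.6 = 78.1°, B = 110.9°; Δs = 15·78.1/110.9 = 10.5636; s = 8.0000 + 10.5636 = 18.5636
segment 4 (130.6° to 241.5°, uniform, h = 15) is passed completely: s = 8.0000 + (15) = 23.0000
θ = 255.4° falls in segment 5 (241.5° to 281.6°, cycloidal, h = 18): β = 255.4 − 241.5 = 13.9°, B = 40.1°; Δs = 18·(0.3466 − sin(2π·0.3466)/(2π)) = 3.8866; s = 23.0000 + 3.8866 = 26.8866
θ = 268.1° falls in segment 5 (241.5° to 281.6°, cycloidal, h = 18): β = 268.1 − 241.5 = 26.6°, B = 40.1°; Δs = 18·(0.6633 − sin(2π·0.6633)/(2π)) = 14.3907; s = 23.0000 + 14.3907 = 37.3907
segment 5 (241.5° to 281.6°, cycloidal, h = 18) is passed completely: s = 23.0000 + (18) = 41.0000
θ = 309.9° falls in segment 6 (281.6° to 360°, uniform, h = -41): β = 309.9 − 281.6 = 28.3°, B = 78.4°; Δs = -41·28.3/78.4 = -14.7997; s = 41.0000 − 14.7997 = 26.2003

θ=208.7°: 18.5636
θ=255.4°: 26.8866
θ=268.1°: 37.3907
θ=309.9°: 26.2003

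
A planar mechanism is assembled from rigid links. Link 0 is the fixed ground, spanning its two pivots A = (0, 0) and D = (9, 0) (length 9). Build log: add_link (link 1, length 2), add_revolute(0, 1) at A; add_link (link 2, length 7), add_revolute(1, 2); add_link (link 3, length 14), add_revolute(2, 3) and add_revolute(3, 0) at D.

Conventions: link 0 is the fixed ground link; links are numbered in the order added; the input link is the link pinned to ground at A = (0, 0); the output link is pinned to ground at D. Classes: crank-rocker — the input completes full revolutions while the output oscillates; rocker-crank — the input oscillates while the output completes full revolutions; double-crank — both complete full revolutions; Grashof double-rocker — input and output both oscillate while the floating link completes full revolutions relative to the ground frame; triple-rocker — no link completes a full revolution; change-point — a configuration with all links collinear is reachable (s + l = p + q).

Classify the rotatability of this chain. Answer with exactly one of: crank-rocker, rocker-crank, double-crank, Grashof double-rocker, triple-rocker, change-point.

lengths: ground=9, input=2, coupler=7, output=14
sorted: s=2 (shortest), l=14 (longest), p+q=16
s + l = 16 vs p + q = 16
s + l = p + q → change-point (collinear configuration reachable)

change-point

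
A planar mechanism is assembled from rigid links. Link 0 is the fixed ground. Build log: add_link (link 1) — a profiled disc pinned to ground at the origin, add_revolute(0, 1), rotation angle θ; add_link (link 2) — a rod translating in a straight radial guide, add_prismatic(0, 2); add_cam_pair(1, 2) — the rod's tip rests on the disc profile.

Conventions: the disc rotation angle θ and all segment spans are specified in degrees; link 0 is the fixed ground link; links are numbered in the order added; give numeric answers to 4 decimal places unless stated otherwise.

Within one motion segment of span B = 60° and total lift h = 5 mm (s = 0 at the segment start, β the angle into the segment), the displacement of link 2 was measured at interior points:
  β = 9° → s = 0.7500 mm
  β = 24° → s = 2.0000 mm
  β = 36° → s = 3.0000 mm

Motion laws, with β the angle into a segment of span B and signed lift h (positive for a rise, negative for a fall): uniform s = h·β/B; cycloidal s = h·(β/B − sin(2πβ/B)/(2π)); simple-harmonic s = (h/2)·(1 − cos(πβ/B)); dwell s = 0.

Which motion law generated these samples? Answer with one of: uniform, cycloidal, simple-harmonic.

candidates at β/B = r: uniform s = h·r (linear in β); cycloidal s = h·(r − sin(2πr)/(2π)); simple-harmonic s = (h/2)(1 − cos(πr))
β=9°: printed 0.7500 | uniform 0.7500, cycloidal 0.1062, simple-harmonic 0.2725
β=24°: printed 2.0000 | uniform 2.0000, cycloidal 1.5323, simple-harmonic 1.7275
β=36°: printed 3.0000 | uniform 3.0000, cycloidal 3.4677, simple-harmonic 3.2725
only one law matches every sample → uniform

uniform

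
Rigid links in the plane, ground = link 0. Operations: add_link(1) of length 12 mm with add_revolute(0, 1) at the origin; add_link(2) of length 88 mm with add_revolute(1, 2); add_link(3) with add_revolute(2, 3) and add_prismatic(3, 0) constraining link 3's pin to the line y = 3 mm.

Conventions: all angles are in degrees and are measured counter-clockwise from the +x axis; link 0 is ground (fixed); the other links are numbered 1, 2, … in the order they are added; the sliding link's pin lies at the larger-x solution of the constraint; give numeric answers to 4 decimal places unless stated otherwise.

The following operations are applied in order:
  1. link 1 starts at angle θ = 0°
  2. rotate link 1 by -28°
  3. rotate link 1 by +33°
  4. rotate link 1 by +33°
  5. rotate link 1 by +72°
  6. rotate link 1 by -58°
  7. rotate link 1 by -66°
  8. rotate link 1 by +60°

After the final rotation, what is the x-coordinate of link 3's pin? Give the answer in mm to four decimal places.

geometry: r = 12 mm, L = 88 mm, e = 3 mm; θ starts at 0°
rotate link 1 by -28°: θ ← 0° -28° = -28°
rotate link 1 by +33°: θ ← -28° +33° = 5°
rotate link 1 by +33°: θ ← 5° +33° = 38°
rotate link 1 by +72°: θ ← 38° +72° = 110°
rotate link 1 by -58°: θ ← 110° -58° = 52°
rotate link 1 by -66°: θ ← 52° -66° = -14°
rotate link 1 by +60°: θ ← -14° +60° = 46°
crank pin P = (r cos θ, r sin θ) = (8.335900, 8.632078)
h = r sin θ − e = 8.632078 − 3 = 5.632078
x = r cos θ + √(L² − h²) = 8.335900 + 87.819586 = 96.155487

96.1555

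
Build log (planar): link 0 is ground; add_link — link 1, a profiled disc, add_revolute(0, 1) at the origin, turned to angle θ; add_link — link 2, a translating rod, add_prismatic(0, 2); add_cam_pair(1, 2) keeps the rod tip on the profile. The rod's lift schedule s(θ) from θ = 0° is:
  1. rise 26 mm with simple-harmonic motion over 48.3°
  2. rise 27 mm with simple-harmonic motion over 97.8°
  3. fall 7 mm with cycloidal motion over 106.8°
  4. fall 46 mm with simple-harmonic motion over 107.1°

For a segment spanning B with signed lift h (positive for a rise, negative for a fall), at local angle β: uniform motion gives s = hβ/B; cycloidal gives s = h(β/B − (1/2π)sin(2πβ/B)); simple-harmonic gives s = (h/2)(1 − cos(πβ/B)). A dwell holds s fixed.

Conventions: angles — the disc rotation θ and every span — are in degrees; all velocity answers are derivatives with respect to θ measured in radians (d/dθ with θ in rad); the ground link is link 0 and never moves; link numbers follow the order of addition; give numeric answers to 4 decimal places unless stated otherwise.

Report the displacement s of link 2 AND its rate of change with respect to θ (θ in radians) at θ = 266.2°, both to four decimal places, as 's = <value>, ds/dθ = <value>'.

seg 1 [0°–48.3°] simple-harmonic, h=26: full span → s += 26 → s = 26.0000
seg 2 [48.3°–146.1°] simple-harmonic, h=27: full span → s += 27 → s = 53.0000
seg 3 [146.1°–252.9°] cycloidal, h=-7: full span → s += -7 → s = 46.0000
seg 4 [252.9°–360°] simple-harmonic, h=-46: θ=266.2° here. β=13.3, B=107.1. -46/2·(1 − cos(π·0.1242)) = -1.7282 → s = 44.2718
velocity in seg [252.9°–360°] (simple-harmonic), θ in radians: β = 13.3° = 0.2321 rad, B = 107.1° = 1.8692 rad; ds/dθ = (πh/(2B)) sin(πβ/B) = (π·(-46)/(2·1.8692)) sin(π·0.1242) = -14.701093 mm/rad

s = 44.2718, ds/dθ = -14.7011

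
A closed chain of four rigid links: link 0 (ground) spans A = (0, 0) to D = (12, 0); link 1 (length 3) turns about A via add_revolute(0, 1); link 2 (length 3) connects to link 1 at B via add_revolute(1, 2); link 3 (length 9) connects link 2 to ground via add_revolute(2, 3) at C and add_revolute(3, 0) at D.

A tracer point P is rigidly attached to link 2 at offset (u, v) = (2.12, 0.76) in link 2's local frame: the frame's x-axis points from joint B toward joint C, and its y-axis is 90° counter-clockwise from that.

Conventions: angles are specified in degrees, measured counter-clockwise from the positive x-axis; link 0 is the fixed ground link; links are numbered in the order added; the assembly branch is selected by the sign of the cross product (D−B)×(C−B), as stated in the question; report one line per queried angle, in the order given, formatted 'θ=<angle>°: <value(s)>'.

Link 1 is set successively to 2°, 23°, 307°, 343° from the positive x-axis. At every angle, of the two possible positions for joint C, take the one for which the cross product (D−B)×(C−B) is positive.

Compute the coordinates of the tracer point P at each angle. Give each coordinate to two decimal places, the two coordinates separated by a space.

A=(0,0), D=(12.00,0)
θ=2°: B = A + 3.00·(cos2°, sin2°) = (2.9982, 0.1047)
θ=2°: |BD| = 9.0024
θ=2°: circle(B,3.00) ∩ circle(D,9.00): a=0.5023, h=2.9577
θ=2°:   candidates: C₊=(3.5348,3.0563) cross=26.626; C₋=(3.4660,-2.8586) cross=-26.626
θ=2°:   branch + wants cross > 0 → take C=(3.5348,3.0563) (cross=26.626)
θ=2°: ex = (C−B)/|BC| = (0.1789,0.9839); ey = (-0.9839,0.1789)
θ=2°: P = B + 2.12·ex + 0.76·ey = (2.6297,2.3265)
θ=23°: B = A + 3.00·(cos23°, sin23°) = (2.7615, 1.1722)
θ=23°: |BD| = 9.3126
θ=23°: circle(B,3.00) ∩ circle(D,9.00): a=0.7905, h=2.8940
θ=23°:   candidates: C₊=(3.9100,3.9436) cross=26.950; C₋=(3.1815,-1.7983) cross=-26.950
θ=23°:   branch + wants cross > 0 → take C=(3.9100,3.9436) (cross=26.950)
θ=23°: ex = (C−B)/|BC| = (0.3828,0.9238); ey = (-0.9238,0.3828)
θ=23°: P = B + 2.12·ex + 0.76·ey = (2.8710,3.4216)
θ=307°: B = A + 3.00·(cos307°, sin307°) = (1.8054, -2.3959)
θ=307°: |BD| = 10.4723
θ=307°: circle(B,3.00) ∩ circle(D,9.00): a=1.7985, h=2.4011
θ=307°:   candidates: C₊=(3.0069,0.3530) cross=25.145; C₋=(4.1056,-4.3219) cross=-25.145
θ=307°:   branch + wants cross > 0 → take C=(3.0069,0.3530) (cross=25.145)
θ=307°: ex = (C−B)/|BC| = (0.4005,0.9163); ey = (-0.9163,0.4005)
θ=307°: P = B + 2.12·ex + 0.76·ey = (1.9581,-0.1490)
θ=343°: B = A + 3.00·(cos343°, sin343°) = (2.8689, -0.8771)
θ=343°: |BD| = 9.1731
θ=343°: circle(B,3.00) ∩ circle(D,9.00): a=0.6620, h=2.9260
θ=343°:   candidates: C₊=(3.2481,2.0988) cross=26.841; C₋=(3.8077,-3.7264) cross=-26.841
θ=343°:   branch + wants cross > 0 → take C=(3.2481,2.0988) (cross=26.841)
θ=343°: ex = (C−B)/|BC| = (0.1264,0.9920); ey = (-0.9920,0.1264)
θ=343°: P = B + 2.12·ex + 0.76·ey = (2.3830,1.3220)

θ=2°: 2.63 2.33
θ=23°: 2.87 3.42
θ=307°: 1.96 -0.15
θ=343°: 2.38 1.32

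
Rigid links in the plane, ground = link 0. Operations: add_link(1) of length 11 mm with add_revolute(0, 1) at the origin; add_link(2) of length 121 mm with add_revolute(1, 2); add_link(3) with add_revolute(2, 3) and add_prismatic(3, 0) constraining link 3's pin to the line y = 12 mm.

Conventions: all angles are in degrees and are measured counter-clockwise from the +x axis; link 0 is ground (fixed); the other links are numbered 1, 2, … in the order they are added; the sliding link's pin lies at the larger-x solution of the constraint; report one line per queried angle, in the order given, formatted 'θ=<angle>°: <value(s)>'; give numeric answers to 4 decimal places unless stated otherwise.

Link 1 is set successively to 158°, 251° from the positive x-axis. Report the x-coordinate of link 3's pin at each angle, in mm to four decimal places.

geometry: r = 11 mm, L = 121 mm, e = 12 mm
θ=158°: crank pin P = (r cos θ, r sin θ) = (-10.199022, 4.120673)
θ=158°: h = r sin θ − e = 4.120673 − 12 = -7.879327
θ=158°: x = r cos θ + √(L² − h²) = -10.199022 + 120.743183 = 110.544160
θ=251°: crank pin P = (r cos θ, r sin θ) = (-3.581250, -10.400704)
θ=251°: h = r sin θ − e = -10.400704 − 12 = -22.400704
θ=251°: x = r cos θ + √(L² − h²) = -3.581250 + 118.908404 = 115.327154

θ=158°: 110.5442
θ=251°: 115.3272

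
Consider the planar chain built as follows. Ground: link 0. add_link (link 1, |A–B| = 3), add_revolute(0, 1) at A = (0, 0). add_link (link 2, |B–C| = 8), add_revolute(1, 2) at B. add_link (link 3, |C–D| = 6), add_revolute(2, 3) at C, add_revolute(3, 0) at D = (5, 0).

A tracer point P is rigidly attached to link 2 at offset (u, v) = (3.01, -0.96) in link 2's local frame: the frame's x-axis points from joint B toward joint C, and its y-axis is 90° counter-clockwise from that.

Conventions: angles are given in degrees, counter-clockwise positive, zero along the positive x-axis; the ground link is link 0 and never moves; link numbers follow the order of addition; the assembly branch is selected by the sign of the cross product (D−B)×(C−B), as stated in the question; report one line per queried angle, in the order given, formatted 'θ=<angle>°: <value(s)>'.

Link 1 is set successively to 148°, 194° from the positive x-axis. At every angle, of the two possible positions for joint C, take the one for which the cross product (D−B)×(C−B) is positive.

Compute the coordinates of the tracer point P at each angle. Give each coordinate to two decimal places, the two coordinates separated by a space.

A=(0,0), D=(5.00,0)
θ=148°: B = A + 3.00·(cos148°, sin148°) = (-2.5441, 1.5898)
θ=148°: |BD| = 7.7098
θ=148°: circle(B,8.00) ∩ circle(D,6.00): a=5.6708, h=5.6429
θ=148°:   candidates: C₊=(4.1683,5.9421) cross=43.506; C₋=(1.8412,-5.1012) cross=-43.506
θ=148°:   branch + wants cross > 0 → take C=(4.1683,5.9421) (cross=43.506)
θ=148°: ex = (C−B)/|BC| = (0.8391,0.5440); ey = (-0.5440,0.8391)
θ=148°: P = B + 3.01·ex + -0.96·ey = (0.5037,2.4218)
θ=194°: B = A + 3.00·(cos194°, sin194°) = (-2.9109, -0.7258)
θ=194°: |BD| = 7.9441
θ=194°: circle(B,8.00) ∩ circle(D,6.00): a=5.7344, h=5.5783
θ=194°:   candidates: C₊=(2.2899,5.3531) cross=44.314; C₋=(3.3091,-5.7568) cross=-44.314
θ=194°:   branch + wants cross > 0 → take C=(2.2899,5.3531) (cross=44.314)
θ=194°: ex = (C−B)/|BC| = (0.6501,0.7599); ey = (-0.7599,0.6501)
θ=194°: P = B + 3.01·ex + -0.96·ey = (-0.2246,0.9373)

θ=148°: 0.50 2.42
θ=194°: -0.22 0.94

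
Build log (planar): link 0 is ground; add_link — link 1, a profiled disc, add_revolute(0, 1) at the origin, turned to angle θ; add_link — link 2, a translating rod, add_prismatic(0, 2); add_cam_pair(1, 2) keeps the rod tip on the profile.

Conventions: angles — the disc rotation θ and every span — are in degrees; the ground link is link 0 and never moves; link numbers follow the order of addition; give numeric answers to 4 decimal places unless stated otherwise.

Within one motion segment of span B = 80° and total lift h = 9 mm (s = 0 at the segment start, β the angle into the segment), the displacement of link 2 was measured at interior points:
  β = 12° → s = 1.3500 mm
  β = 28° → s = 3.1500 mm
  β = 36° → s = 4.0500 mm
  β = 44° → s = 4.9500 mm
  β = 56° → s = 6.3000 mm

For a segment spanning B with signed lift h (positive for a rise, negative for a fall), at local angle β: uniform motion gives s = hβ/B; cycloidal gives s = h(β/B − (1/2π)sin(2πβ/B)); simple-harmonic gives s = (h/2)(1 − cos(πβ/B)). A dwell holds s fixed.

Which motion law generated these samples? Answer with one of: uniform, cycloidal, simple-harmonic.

candidates at β/B = r: uniform s = h·r (linear in β); cycloidal s = h·(r − sin(2πr)/(2π)); simple-harmonic s = (h/2)(1 − cos(πr))
β=12°: printed 1.3500 | uniform 1.3500, cycloidal 0.1912, simple-harmonic 0.4905
β=28°: printed 3.1500 | uniform 3.1500, cycloidal 1.9912, simple-harmonic 2.4570
β=36°: printed 4.0500 | uniform 4.0500, cycloidal 3.6074, simple-harmonic 3.7960
β=44°: printed 4.9500 | uniform 4.9500, cycloidal 5.3926, simple-harmonic 5.2040
β=56°: printed 6.3000 | uniform 6.3000, cycloidal 7.6623, simple-harmonic 7.1450
only one law matches every sample → uniform

uniform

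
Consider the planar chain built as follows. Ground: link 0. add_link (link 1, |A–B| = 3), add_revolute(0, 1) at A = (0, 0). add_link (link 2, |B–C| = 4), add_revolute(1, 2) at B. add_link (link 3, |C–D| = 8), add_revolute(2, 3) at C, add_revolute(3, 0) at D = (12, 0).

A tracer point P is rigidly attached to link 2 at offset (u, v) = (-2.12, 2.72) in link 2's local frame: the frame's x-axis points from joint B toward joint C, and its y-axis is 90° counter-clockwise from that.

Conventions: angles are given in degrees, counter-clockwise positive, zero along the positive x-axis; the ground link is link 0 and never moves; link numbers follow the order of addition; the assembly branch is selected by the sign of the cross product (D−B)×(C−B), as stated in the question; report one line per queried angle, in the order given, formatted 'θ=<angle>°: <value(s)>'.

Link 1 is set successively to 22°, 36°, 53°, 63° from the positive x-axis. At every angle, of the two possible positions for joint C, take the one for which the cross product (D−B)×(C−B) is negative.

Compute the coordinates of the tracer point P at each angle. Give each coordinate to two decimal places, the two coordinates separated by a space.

A=(0,0), D=(12.00,0)
θ=22°: B = A + 3.00·(cos22°, sin22°) = (2.7816, 1.1238)
θ=22°: |BD| = 9.2867
θ=22°: circle(B,4.00) ∩ circle(D,8.00): a=2.0590, h=3.4294
θ=22°:   candidates: C₊=(5.2404,4.2788) cross=31.847; C₋=(4.4104,-2.5295) cross=-31.847
θ=22°:   branch - wants cross < 0 → take C=(4.4104,-2.5295) (cross=-31.847)
θ=22°: ex = (C−B)/|BC| = (0.4072,-0.9133); ey = (0.9133,0.4072)
θ=22°: P = B + -2.12·ex + 2.72·ey = (4.4025,4.1677)
θ=36°: B = A + 3.00·(cos36°, sin36°) = (2.4271, 1.7634)
θ=36°: |BD| = 9.7340
θ=36°: circle(B,4.00) ∩ circle(D,8.00): a=2.4014, h=3.1989
θ=36°:   candidates: C₊=(5.3682,4.4743) cross=31.138; C₋=(4.2092,-1.8177) cross=-31.138
θ=36°:   branch - wants cross < 0 → take C=(4.2092,-1.8177) (cross=-31.138)
θ=36°: ex = (C−B)/|BC| = (0.4455,-0.8953); ey = (0.8953,0.4455)
θ=36°: P = B + -2.12·ex + 2.72·ey = (3.9176,4.8732)
θ=53°: B = A + 3.00·(cos53°, sin53°) = (1.8054, 2.3959)
θ=53°: |BD| = 10.4723
θ=53°: circle(B,4.00) ∩ circle(D,8.00): a=2.9444, h=2.7075
θ=53°:   candidates: C₊=(5.2912,4.3580) cross=28.354; C₋=(4.0523,-0.9134) cross=-28.354
θ=53°:   branch - wants cross < 0 → take C=(4.0523,-0.9134) (cross=-28.354)
θ=53°: ex = (C−B)/|BC| = (0.5617,-0.8273); ey = (0.8273,0.5617)
θ=53°: P = B + -2.12·ex + 2.72·ey = (2.8649,5.6777)
θ=63°: B = A + 3.00·(cos63°, sin63°) = (1.3620, 2.6730)
θ=63°: |BD| = 10.9687
θ=63°: circle(B,4.00) ∩ circle(D,8.00): a=3.2963, h=2.2659
θ=63°:   candidates: C₊=(5.1111,4.0673) cross=24.854; C₋=(4.0067,-0.3279) cross=-24.854
θ=63°:   branch - wants cross < 0 → take C=(4.0067,-0.3279) (cross=-24.854)
θ=63°: ex = (C−B)/|BC| = (0.6612,-0.7502); ey = (0.7502,0.6612)
θ=63°: P = B + -2.12·ex + 2.72·ey = (2.0009,6.0619)

θ=22°: 4.40 4.17
θ=36°: 3.92 4.87
θ=53°: 2.86 5.68
θ=63°: 2.00 6.06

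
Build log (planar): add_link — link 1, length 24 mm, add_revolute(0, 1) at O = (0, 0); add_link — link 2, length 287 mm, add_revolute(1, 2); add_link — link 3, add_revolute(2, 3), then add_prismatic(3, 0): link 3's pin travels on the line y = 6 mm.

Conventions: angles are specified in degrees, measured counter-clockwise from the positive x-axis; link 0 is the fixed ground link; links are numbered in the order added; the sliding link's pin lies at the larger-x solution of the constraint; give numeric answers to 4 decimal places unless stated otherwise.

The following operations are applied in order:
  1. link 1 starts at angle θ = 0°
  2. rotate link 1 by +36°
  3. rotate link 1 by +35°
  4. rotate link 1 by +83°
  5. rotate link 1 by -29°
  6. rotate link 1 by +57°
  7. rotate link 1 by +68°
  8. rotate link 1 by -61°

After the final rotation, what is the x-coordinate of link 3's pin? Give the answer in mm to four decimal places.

geometry: r = 24 mm, L = 287 mm, e = 6 mm; θ starts at 0°
rotate link 1 by +36°: θ ← 0° +36° = 36°
rotate link 1 by +35°: θ ← 36° +35° = 71°
rotate link 1 by +83°: θ ← 71° +83° = 154°
rotate link 1 by -29°: θ ← 154° -29° = 125°
rotate link 1 by +57°: θ ← 125° +57° = 182°
rotate link 1 by +68°: θ ← 182° +68° = 250°
rotate link 1 by -61°: θ ← 250° -61° = 189°
crank pin P = (r cos θ, r sin θ) = (-23.704520, -3.754427)
h = r sin θ − e = -3.754427 − 6 = -9.754427
x = r cos θ + √(L² − h²) = -23.704520 + 286.834188 = 263.129667

263.1297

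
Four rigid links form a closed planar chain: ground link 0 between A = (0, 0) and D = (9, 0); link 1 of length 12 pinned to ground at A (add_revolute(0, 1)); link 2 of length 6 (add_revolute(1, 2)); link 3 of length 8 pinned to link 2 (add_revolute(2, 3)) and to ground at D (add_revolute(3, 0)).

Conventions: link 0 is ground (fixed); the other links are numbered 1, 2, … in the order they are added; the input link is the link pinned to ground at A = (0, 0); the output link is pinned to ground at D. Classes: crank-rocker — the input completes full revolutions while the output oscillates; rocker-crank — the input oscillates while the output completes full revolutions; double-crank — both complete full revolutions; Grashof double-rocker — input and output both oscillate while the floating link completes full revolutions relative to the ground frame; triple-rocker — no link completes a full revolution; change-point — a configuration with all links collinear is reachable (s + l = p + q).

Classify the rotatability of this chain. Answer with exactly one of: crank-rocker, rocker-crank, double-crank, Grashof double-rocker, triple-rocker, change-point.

lengths: ground=9, input=12, coupler=6, output=8
sorted: s=6 (shortest), l=12 (longest), p+q=17
s + l = 18 vs p + q = 17
s + l > p + q → non-Grashof → no link fully rotates → triple-rocker

triple-rocker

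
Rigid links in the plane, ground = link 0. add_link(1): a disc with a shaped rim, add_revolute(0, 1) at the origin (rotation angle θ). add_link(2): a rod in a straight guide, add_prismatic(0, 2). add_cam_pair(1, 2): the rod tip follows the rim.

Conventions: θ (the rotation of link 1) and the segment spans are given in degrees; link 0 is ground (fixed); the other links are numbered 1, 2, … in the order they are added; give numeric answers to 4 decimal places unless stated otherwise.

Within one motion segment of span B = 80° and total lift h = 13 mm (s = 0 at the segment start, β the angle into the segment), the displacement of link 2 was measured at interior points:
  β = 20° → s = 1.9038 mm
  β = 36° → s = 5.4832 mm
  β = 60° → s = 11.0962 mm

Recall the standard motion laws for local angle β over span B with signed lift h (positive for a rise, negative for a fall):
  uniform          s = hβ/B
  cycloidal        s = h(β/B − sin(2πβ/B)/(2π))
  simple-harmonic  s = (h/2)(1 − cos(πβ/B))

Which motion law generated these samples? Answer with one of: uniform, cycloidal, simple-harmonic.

candidates at β/B = r: uniform s = h·r (linear in β); cycloidal s = h·(r − sin(2πr)/(2π)); simple-harmonic s = (h/2)(1 − cos(πr))
β=20°: printed 1.9038 | uniform 3.2500, cycloidal 1.1810, simple-harmonic 1.9038
β=36°: printed 5.4832 | uniform 5.8500, cycloidal 5.2106, simple-harmonic 5.4832
β=60°: printed 11.0962 | uniform 9.7500, cycloidal 11.8190, simple-harmonic 11.0962
only one law matches every sample → simple-harmonic

simple-harmonic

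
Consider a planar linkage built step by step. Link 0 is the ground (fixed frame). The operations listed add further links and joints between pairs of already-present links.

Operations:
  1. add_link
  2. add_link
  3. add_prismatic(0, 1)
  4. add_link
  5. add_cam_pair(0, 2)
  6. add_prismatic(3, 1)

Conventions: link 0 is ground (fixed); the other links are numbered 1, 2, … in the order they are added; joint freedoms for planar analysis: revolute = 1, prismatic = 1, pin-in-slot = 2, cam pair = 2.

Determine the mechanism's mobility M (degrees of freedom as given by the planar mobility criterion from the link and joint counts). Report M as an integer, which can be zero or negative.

L=1 J1=0 J2=0
add link → L=2 J1=0 J2=0
add link → L=3 J1=0 J2=0
P@0,1 dof=1 J1 → L=3 J1=1 J2=0
add link → L=4 J1=1 J2=0
C@0,2 dof=2 J2 → L=4 J1=1 J2=1
P@3,1 dof=1 J1 → L=4 J1=2 J2=1
M=3(L−1)−2J1−J2=3·3−2·2−1=4

M = 4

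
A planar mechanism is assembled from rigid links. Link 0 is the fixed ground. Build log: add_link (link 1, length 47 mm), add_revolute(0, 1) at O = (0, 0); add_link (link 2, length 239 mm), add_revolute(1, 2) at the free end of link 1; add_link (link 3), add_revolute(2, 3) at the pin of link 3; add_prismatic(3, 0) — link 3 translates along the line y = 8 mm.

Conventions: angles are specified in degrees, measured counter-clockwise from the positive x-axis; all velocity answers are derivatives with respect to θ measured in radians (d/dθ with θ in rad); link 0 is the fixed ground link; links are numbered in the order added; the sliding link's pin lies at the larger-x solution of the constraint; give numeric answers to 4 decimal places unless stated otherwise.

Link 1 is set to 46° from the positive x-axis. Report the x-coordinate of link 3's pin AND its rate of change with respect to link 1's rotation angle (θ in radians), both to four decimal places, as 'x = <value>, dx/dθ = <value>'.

geometry: r = 47 mm, L = 239 mm, e = 8 mm
crank pin P = (r cos θ, r sin θ) = (32.648943, 33.808971)
h = r sin θ − e = 33.808971 − 8 = 25.808971
x = r cos θ + √(L² − h²) = 32.648943 + 237.602393 = 270.251336
dx/dθ = −r sin θ − h·r cos θ/√(L² − h²) (θ in radians; h = 25.808971) = -37.355381

x = 270.2513, dx/dθ = -37.3554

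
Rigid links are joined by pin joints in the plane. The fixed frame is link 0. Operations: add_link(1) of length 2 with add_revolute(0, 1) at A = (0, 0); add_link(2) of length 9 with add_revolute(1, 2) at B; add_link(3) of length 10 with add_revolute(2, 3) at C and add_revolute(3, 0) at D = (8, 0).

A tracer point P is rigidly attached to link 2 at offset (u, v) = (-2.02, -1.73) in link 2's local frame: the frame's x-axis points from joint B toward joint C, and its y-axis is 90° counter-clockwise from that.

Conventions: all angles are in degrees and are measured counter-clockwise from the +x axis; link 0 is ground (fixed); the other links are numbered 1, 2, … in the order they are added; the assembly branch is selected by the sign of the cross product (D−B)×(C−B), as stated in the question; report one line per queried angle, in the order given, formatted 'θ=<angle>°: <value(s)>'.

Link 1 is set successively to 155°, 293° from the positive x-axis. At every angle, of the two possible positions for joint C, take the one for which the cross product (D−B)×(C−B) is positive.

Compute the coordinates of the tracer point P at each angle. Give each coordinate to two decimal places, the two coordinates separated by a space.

A=(0,0), D=(8.00,0)
θ=155°: B = A + 2.00·(cos155°, sin155°) = (-1.8126, 0.8452)
θ=155°: |BD| = 9.8490
θ=155°: circle(B,9.00) ∩ circle(D,10.00): a=3.9599, h=8.0820
θ=155°:   candidates: C₊=(2.8263,8.5576) cross=79.599; C₋=(1.4391,-7.5468) cross=-79.599
θ=155°:   branch + wants cross > 0 → take C=(2.8263,8.5576) (cross=79.599)
θ=155°: ex = (C−B)/|BC| = (0.5154,0.8569); ey = (-0.8569,0.5154)
θ=155°: P = B + -2.02·ex + -1.73·ey = (-1.3713,-1.7775)
θ=293°: B = A + 2.00·(cos293°, sin293°) = (0.7815, -1.8410)
θ=293°: |BD| = 7.4496
θ=293°: circle(B,9.00) ∩ circle(D,10.00): a=2.4496, h=8.6602
θ=293°:   candidates: C₊=(1.0149,7.1560) cross=64.515; C₋=(5.2952,-9.6273) cross=-64.515
θ=293°:   branch + wants cross > 0 → take C=(1.0149,7.1560) (cross=64.515)
θ=293°: ex = (C−B)/|BC| = (0.0259,0.9997); ey = (-0.9997,0.0259)
θ=293°: P = B + -2.02·ex + -1.73·ey = (2.4585,-3.9052)

θ=155°: -1.37 -1.78
θ=293°: 2.46 -3.91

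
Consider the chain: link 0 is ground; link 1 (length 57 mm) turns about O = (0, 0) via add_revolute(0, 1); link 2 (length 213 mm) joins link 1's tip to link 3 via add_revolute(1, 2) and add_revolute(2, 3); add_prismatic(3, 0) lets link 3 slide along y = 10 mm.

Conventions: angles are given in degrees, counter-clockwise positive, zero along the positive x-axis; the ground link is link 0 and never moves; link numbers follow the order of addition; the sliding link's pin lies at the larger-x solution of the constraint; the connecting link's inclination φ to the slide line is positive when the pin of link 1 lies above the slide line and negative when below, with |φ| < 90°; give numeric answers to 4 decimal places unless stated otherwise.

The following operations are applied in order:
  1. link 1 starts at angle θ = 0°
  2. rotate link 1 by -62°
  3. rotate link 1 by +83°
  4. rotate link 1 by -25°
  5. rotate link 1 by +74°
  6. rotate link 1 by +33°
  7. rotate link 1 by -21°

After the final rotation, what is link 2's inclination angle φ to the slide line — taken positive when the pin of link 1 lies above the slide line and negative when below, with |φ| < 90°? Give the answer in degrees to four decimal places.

geometry: r = 57 mm, L = 213 mm, e = 10 mm; θ starts at 0°
rotate link 1 by -62°: θ ← 0° -62° = -62°
rotate link 1 by +83°: θ ← -62° +83° = 21°
rotate link 1 by -25°: θ ← 21° -25° = -4°
rotate link 1 by +74°: θ ← -4° +74° = 70°
rotate link 1 by +33°: θ ← 70° +33° = 103°
rotate link 1 by -21°: θ ← 103° -21° = 82°
h = r sin θ − e = 56.445280 − 10 = 46.445280
sin φ = h / L = 46.445280 / 213 = 0.21805296
φ = arcsin(0.21805296) = 12.594700°

12.5947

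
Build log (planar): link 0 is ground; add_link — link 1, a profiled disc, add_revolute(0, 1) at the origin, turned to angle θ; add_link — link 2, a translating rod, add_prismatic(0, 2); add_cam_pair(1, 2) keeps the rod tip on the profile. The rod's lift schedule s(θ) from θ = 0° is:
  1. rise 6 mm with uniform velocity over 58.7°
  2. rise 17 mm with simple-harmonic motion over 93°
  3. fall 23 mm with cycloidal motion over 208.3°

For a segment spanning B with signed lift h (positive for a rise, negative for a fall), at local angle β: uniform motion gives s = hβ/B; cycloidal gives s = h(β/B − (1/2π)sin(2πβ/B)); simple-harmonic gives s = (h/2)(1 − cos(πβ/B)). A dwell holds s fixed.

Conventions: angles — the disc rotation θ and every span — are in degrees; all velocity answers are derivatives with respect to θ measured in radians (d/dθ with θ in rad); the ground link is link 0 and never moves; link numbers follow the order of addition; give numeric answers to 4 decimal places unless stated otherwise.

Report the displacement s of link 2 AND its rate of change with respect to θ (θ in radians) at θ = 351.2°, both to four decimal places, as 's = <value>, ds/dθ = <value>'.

seg 1 [0°–58.7°] uniform, h=6: full span → s += 6 → s = 6.0000
seg 2 [58.7°–151.7°] simple-harmonic, h=17: full span → s += 17 → s = 23.0000
seg 3 [151.7°–360°] cycloidal, h=-23: θ=351.2° here. β=199.5, B=208.3. -23·(0.9578 − sin(2π·0.9578)/(2π)) = -22.9886 → s = 0.0114
velocity in seg [151.7°–360°] (cycloidal), θ in radians: β = 199.5° = 3.4819 rad, B = 208.3° = 3.6355 rad; ds/dθ = (h/B)(1 − cos(2πβ/B)) = ((-23)/3.6355)(1 − cos(2π·0.9578)) = -0.221578 mm/rad

s = 0.0114, ds/dθ = -0.2216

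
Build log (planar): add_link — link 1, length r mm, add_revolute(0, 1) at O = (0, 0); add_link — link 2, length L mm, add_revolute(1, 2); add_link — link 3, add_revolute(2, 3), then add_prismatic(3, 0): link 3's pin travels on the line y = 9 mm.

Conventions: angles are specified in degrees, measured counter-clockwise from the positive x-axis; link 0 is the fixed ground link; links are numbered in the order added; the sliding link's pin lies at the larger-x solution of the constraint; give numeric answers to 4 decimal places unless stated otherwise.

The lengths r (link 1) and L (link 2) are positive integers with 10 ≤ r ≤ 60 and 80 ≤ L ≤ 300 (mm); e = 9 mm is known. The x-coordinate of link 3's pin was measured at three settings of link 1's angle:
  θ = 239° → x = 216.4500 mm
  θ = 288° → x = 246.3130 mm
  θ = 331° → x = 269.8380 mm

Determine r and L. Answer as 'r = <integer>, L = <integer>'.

constraint per measurement: (x − r cos θ)² + (r sin θ − e)² = L²
subtracting the θ₁ and θ₂ equations cancels the r² and L² terms:
r = (x₁² − x₂²) / (2[(x₁cos θ₁ + e sin θ₁) − (x₂cos θ₂ + e sin θ₂)]) = 37.0000 → r = 37
L² = (x₁ − r cos θ₁)² + (r sin θ₁ − e)² = 57120.9953 → L = 239.0000 → L = 239
check at θ₃=331°: x = 269.8380 (printed 269.8380) ✓

r = 37, L = 239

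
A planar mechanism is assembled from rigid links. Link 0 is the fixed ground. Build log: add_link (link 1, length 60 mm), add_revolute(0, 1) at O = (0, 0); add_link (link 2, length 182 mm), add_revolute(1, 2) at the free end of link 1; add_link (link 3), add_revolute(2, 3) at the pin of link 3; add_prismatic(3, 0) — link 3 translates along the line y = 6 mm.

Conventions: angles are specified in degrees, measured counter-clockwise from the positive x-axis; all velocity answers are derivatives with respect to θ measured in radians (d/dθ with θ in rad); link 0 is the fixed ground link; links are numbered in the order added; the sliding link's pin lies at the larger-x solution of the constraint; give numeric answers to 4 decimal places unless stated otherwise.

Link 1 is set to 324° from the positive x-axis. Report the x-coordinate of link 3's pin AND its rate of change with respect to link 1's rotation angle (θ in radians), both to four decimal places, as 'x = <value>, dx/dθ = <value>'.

geometry: r = 60 mm, L = 182 mm, e = 6 mm
crank pin P = (r cos θ, r sin θ) = (48.541020, -35.267115)
h = r sin θ − e = -35.267115 − 6 = -41.267115
x = r cos θ + √(L² − h²) = 48.541020 + 177.259768 = 225.800787
dx/dθ = −r sin θ − h·r cos θ/√(L² − h²) (θ in radians; h = -41.267115) = 46.567750

x = 225.8008, dx/dθ = 46.5677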